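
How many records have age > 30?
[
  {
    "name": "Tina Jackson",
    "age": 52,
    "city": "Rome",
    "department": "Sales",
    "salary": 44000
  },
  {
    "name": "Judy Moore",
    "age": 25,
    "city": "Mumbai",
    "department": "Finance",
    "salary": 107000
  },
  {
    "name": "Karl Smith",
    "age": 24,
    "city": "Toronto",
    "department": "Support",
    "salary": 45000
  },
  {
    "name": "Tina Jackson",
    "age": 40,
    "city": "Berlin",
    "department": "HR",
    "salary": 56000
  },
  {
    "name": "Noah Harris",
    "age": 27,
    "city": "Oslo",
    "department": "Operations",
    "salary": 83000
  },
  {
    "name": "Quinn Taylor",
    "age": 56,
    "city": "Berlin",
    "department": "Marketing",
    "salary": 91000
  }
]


Data: 6 records
Condition: age > 30

Checking each record:
  Tina Jackson: 52 MATCH
  Judy Moore: 25
  Karl Smith: 24
  Tina Jackson: 40 MATCH
  Noah Harris: 27
  Quinn Taylor: 56 MATCH

Count: 3

3


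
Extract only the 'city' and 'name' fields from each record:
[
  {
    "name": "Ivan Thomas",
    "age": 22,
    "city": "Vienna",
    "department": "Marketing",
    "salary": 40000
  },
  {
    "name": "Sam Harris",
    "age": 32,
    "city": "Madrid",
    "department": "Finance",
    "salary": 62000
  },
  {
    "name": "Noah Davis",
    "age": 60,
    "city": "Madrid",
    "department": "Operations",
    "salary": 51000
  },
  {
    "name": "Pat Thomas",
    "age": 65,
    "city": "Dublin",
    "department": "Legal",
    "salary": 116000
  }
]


Original: 4 records with fields: name, age, city, department, salary
Keep: ['city', 'name']
Drop: ['age', 'department', 'salary']
Result: 4 records, 2 fields each

[
  {
    "city": "Vienna",
    "name": "Ivan Thomas"
  },
  {
    "city": "Madrid",
    "name": "Sam Harris"
  },
  {
    "city": "Madrid",
    "name": "Noah Davis"
  },
  {
    "city": "Dublin",
    "name": "Pat Thomas"
  }
]


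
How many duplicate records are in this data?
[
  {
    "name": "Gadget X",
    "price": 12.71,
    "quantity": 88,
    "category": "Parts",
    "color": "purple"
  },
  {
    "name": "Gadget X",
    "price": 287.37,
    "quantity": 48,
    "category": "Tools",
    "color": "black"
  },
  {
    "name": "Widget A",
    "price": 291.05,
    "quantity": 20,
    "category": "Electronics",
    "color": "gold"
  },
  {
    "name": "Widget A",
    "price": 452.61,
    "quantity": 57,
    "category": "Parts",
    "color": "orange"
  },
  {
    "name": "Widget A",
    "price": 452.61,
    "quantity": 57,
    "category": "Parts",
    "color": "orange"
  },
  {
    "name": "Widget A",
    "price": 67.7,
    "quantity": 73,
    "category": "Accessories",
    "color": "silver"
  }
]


Checking 6 records for duplicates:

  Row 1: Gadget X ($12.71, qty 88)
  Row 2: Gadget X ($287.37, qty 48)
  Row 3: Widget A ($291.05, qty 20)
  Row 4: Widget A ($452.61, qty 57)
  Row 5: Widget A ($452.61, qty 57) <-- DUPLICATE
  Row 6: Widget A ($67.7, qty 73)

Duplicates found: 1
Unique records: 5

1 duplicates, 5 unique


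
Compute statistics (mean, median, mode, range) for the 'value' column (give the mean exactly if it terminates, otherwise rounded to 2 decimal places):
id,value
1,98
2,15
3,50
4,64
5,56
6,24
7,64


Data: [98, 15, 50, 64, 56, 24, 64]
Count: 7
Sum: 371
Mean: 371/7 = 53
Sorted: [15, 24, 50, 56, 64, 64, 98]
Median: 56.0
Mode: 64 (2 times)
Range: 98 - 15 = 83
Min: 15, Max: 98

mean=53, median=56.0, mode=64, range=83


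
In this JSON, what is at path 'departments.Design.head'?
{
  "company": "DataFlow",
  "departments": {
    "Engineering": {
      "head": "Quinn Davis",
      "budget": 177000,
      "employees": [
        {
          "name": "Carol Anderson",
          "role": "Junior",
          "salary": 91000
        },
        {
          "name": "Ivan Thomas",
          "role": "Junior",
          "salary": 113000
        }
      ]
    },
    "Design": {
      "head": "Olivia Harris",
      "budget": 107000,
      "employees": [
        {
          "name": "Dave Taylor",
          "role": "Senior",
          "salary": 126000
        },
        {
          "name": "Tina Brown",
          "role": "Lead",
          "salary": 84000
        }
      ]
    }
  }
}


Path: departments.Design.head

Navigate:
  -> departments
  -> Design
  -> head = 'Olivia Harris'

Olivia Harris


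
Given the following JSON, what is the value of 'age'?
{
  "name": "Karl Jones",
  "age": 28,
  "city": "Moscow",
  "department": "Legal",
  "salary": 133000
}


Looking up field 'age'
Value: 28

28


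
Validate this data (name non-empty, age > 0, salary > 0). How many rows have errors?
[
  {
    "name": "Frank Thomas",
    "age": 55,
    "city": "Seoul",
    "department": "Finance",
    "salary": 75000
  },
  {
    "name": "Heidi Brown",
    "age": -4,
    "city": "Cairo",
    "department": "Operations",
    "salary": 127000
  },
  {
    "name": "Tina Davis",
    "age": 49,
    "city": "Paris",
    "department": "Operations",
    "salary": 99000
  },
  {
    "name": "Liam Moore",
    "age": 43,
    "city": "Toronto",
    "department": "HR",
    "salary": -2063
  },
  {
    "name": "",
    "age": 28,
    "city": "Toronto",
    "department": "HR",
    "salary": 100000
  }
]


Validating 5 records:
Rules: name non-empty, age > 0, salary > 0

  Row 1 (Frank Thomas): OK
  Row 2 (Heidi Brown): negative age: -4
  Row 3 (Tina Davis): OK
  Row 4 (Liam Moore): negative salary: -2063
  Row 5 (???): empty name

Total errors: 3

3 errors


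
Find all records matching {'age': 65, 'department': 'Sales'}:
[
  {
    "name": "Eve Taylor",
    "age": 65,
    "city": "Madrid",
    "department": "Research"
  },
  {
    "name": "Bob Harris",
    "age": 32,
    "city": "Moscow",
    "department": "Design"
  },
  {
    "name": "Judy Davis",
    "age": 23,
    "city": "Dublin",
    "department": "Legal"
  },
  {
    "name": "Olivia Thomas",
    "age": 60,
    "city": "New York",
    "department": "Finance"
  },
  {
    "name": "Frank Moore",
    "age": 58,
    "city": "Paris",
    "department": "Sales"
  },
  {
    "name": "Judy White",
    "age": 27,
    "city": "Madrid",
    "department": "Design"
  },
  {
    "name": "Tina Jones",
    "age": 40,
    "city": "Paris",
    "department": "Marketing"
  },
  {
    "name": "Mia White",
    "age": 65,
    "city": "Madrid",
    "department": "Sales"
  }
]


Search criteria: {'age': 65, 'department': 'Sales'}

Checking 8 records:
  Eve Taylor: {age: 65, department: Research}
  Bob Harris: {age: 32, department: Design}
  Judy Davis: {age: 23, department: Legal}
  Olivia Thomas: {age: 60, department: Finance}
  Frank Moore: {age: 58, department: Sales}
  Judy White: {age: 27, department: Design}
  Tina Jones: {age: 40, department: Marketing}
  Mia White: {age: 65, department: Sales} <-- MATCH

Matches: ["Mia White"]

["Mia White"]


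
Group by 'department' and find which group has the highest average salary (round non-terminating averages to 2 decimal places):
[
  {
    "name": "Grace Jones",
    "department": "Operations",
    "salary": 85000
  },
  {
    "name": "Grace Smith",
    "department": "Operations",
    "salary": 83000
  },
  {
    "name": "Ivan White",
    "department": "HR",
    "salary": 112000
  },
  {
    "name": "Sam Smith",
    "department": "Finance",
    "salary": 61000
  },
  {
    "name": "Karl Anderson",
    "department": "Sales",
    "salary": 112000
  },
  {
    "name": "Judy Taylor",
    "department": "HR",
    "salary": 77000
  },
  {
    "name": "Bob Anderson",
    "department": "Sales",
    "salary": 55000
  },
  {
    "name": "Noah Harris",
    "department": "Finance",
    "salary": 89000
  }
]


Group by: department

Groups:
  Finance: 2 people, avg salary = 150000/2 = $75000
  HR: 2 people, avg salary = 189000/2 = $94500
  Operations: 2 people, avg salary = 168000/2 = $84000
  Sales: 2 people, avg salary = 167000/2 = $83500

Highest average salary: HR ($94500)

HR ($94500)


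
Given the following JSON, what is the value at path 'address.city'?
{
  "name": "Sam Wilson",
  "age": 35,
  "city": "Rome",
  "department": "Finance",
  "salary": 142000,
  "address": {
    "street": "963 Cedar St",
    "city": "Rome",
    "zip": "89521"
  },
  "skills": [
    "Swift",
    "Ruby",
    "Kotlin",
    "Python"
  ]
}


Query: address.city
Path: address -> city
Value: Rome

Rome


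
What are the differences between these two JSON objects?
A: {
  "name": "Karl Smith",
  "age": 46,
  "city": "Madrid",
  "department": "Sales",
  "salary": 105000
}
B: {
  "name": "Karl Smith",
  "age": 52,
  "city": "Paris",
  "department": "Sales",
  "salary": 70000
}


Comparing each field (in key order):
  name: same
  age: DIFFERENT
  city: DIFFERENT
  department: same
  salary: DIFFERENT
Differences:
  age: 46 -> 52
  city: Madrid -> Paris
  salary: 105000 -> 70000

3 field(s) changed

3 changes: age, city, salary


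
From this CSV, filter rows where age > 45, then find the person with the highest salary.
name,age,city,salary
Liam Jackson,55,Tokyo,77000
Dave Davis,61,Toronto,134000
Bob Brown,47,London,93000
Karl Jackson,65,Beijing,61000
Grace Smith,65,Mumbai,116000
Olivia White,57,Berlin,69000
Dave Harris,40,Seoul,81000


Filter: age > 45
Sort by: salary (descending)

Filtered records (6):
  Dave Davis, age 61, salary $134000
  Grace Smith, age 65, salary $116000
  Bob Brown, age 47, salary $93000
  Liam Jackson, age 55, salary $77000
  Olivia White, age 57, salary $69000
  Karl Jackson, age 65, salary $61000

Highest salary: Dave Davis ($134000)

Dave Davis


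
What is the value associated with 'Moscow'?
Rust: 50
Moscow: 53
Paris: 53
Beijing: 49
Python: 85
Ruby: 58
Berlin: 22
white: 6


Looking up key 'Moscow'
Value: 53

53


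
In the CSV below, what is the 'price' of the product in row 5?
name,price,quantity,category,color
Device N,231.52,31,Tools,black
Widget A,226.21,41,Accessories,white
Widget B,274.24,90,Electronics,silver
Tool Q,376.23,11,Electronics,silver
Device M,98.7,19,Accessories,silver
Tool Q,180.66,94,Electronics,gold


Query: Row 5 ('Device M'), column 'price'
Value: 98.7

98.7


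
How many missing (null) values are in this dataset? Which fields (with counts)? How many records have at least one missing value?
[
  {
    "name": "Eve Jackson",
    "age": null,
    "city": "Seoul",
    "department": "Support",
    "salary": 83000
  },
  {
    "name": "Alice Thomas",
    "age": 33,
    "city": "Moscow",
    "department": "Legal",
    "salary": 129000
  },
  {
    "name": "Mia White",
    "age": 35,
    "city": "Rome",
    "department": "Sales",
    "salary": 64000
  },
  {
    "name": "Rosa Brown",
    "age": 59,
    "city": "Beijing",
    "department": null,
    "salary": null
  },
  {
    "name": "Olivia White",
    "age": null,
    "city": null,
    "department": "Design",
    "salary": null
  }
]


Checking for missing (null) values in 5 records:

  Eve Jackson: age
  Alice Thomas: complete
  Mia White: complete
  Rosa Brown: department, salary
  Olivia White: age, city, salary

Per field:
  name: 0 missing
  age: 2 missing
  city: 1 missing
  department: 1 missing
  salary: 2 missing

Total missing values: 6
Records with any missing: 3

6 missing values (age: 2, city: 1, department: 1, salary: 2); 3 incomplete records


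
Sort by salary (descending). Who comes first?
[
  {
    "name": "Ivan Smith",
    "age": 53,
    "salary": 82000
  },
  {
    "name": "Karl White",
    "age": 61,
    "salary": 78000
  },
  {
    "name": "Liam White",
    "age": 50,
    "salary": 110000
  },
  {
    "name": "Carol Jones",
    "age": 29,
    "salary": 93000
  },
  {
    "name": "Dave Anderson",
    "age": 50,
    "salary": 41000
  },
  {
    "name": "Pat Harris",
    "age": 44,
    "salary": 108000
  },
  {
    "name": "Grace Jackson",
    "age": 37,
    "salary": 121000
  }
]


Sort by: salary (descending)

Sorted order:
  1. Grace Jackson (salary = 121000)
  2. Liam White (salary = 110000)
  3. Pat Harris (salary = 108000)
  4. Carol Jones (salary = 93000)
  5. Ivan Smith (salary = 82000)
  6. Karl White (salary = 78000)
  7. Dave Anderson (salary = 41000)

First: Grace Jackson

Grace Jackson


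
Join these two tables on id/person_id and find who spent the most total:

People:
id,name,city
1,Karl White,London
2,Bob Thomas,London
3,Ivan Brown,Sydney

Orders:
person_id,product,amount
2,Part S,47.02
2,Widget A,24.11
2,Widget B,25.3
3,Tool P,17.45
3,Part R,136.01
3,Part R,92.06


Join on: people.id = orders.person_id

Joined rows:
  Bob Thomas (London) bought Part S for $47.02
  Bob Thomas (London) bought Widget A for $24.11
  Bob Thomas (London) bought Widget B for $25.3
  Ivan Brown (Sydney) bought Tool P for $17.45
  Ivan Brown (Sydney) bought Part R for $136.01
  Ivan Brown (Sydney) bought Part R for $92.06

Total per person:
  Ivan Brown: $245.52
  Bob Thomas: $96.43

Top spender: Ivan Brown ($245.52)

Ivan Brown ($245.52)


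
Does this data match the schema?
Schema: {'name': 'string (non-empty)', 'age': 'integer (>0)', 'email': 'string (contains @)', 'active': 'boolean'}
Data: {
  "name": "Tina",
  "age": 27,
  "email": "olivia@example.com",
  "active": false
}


Validating each field against schema:
  name: OK (non-empty string)
  age: OK (positive integer)
  email: OK (string with @)
  active: OK (boolean)

Result: VALID

VALID


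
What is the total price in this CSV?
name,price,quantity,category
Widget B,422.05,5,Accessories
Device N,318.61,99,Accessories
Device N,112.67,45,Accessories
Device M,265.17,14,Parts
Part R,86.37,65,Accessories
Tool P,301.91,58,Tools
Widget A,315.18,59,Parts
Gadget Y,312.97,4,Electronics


Computing total price:
Values: [422.05, 318.61, 112.67, 265.17, 86.37, 301.91, 315.18, 312.97]
Sum = 2134.93

2134.93


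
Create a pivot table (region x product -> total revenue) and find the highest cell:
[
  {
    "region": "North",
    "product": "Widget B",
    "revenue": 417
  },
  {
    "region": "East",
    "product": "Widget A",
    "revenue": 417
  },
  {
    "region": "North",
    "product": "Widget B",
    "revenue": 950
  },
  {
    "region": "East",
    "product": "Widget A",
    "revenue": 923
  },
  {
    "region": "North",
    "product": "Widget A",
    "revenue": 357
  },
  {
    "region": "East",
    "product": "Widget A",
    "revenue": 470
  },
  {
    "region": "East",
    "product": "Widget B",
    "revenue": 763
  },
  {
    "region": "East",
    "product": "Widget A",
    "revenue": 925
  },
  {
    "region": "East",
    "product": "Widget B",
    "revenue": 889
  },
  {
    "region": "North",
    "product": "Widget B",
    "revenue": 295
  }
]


Pivot: region (rows) x product (columns) -> total revenue

     Widget A      Widget B    
East          2735          1652  
North          357          1662  

Highest: East / Widget A = $2735

East / Widget A = $2735


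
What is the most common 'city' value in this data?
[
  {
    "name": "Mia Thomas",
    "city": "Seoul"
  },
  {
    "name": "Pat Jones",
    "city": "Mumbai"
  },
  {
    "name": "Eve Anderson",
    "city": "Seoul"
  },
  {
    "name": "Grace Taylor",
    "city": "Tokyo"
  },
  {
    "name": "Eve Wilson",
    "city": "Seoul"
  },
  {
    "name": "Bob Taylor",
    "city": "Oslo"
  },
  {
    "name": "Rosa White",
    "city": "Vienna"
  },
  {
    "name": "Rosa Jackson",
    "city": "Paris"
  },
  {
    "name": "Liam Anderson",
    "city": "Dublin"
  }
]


Counting 'city' values across 9 records:

  Seoul: 3 ###
  Mumbai: 1 #
  Tokyo: 1 #
  Oslo: 1 #
  Vienna: 1 #
  Paris: 1 #
  Dublin: 1 #

Most common: Seoul (3 times)

Seoul (3 times)


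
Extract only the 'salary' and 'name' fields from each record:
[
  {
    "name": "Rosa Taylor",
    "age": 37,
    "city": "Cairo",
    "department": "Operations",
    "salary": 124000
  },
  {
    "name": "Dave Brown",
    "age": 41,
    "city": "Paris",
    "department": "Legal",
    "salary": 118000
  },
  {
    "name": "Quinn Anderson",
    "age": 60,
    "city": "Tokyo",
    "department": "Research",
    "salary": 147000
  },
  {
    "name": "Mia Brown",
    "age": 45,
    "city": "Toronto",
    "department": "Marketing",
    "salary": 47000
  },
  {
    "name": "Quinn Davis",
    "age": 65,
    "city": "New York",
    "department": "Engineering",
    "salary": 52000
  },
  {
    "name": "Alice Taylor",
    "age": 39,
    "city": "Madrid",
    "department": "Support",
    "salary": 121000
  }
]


Original: 6 records with fields: name, age, city, department, salary
Keep: ['salary', 'name']
Drop: ['age', 'city', 'department']
Result: 6 records, 2 fields each

[
  {
    "salary": 124000,
    "name": "Rosa Taylor"
  },
  {
    "salary": 118000,
    "name": "Dave Brown"
  },
  {
    "salary": 147000,
    "name": "Quinn Anderson"
  },
  {
    "salary": 47000,
    "name": "Mia Brown"
  },
  {
    "salary": 52000,
    "name": "Quinn Davis"
  },
  {
    "salary": 121000,
    "name": "Alice Taylor"
  }
]


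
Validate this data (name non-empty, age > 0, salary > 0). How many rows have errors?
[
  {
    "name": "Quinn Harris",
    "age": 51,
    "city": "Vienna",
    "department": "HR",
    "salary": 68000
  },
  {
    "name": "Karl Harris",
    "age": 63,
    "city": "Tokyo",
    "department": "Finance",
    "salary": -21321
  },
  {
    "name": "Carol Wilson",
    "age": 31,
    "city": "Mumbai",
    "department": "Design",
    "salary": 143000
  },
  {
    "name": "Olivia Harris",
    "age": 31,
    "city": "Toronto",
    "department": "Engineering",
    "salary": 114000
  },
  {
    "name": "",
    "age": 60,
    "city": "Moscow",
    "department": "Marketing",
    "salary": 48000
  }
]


Validating 5 records:
Rules: name non-empty, age > 0, salary > 0

  Row 1 (Quinn Harris): OK
  Row 2 (Karl Harris): negative salary: -21321
  Row 3 (Carol Wilson): OK
  Row 4 (Olivia Harris): OK
  Row 5 (???): empty name

Total errors: 2

2 errors


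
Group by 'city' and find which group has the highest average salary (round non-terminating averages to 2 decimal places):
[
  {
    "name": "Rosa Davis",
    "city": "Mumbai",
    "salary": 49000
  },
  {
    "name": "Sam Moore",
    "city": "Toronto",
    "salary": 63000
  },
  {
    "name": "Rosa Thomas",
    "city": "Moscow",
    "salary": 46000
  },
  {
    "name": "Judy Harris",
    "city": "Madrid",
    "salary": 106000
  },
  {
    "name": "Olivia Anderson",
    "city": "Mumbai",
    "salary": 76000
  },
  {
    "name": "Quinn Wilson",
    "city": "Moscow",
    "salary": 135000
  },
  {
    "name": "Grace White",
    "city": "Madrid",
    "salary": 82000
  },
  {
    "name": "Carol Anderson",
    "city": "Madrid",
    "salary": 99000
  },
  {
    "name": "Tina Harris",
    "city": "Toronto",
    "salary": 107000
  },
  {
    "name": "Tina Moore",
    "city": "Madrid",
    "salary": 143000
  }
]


Group by: city

Groups:
  Madrid: 4 people, avg salary = 430000/4 = $107500
  Moscow: 2 people, avg salary = 181000/2 = $90500
  Mumbai: 2 people, avg salary = 125000/2 = $62500
  Toronto: 2 people, avg salary = 170000/2 = $85000

Highest average salary: Madrid ($107500)

Madrid ($107500)


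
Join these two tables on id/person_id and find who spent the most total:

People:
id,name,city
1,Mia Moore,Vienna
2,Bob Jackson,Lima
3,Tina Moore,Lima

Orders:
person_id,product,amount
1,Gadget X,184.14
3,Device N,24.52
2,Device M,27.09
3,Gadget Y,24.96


Join on: people.id = orders.person_id

Joined rows:
  Mia Moore (Vienna) bought Gadget X for $184.14
  Tina Moore (Lima) bought Device N for $24.52
  Bob Jackson (Lima) bought Device M for $27.09
  Tina Moore (Lima) bought Gadget Y for $24.96

Total per person:
  Mia Moore: $184.14
  Tina Moore: $49.48
  Bob Jackson: $27.09

Top spender: Mia Moore ($184.14)

Mia Moore ($184.14)


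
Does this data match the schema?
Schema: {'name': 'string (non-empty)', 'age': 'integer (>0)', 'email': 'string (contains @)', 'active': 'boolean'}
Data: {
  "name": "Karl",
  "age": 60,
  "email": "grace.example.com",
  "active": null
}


Validating each field against schema:
  name: OK (non-empty string)
  age: OK (positive integer)
  email: FAIL ("grace.example.com" does not contain @)
  active: FAIL (null is not a boolean)

Result: INVALID (2 errors: email, active)

INVALID (2 errors: email, active)


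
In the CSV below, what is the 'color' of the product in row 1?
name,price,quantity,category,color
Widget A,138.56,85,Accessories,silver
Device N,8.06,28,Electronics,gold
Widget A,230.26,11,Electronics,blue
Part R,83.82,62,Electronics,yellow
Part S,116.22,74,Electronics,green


Query: Row 1 ('Widget A'), column 'color'
Value: silver

silver


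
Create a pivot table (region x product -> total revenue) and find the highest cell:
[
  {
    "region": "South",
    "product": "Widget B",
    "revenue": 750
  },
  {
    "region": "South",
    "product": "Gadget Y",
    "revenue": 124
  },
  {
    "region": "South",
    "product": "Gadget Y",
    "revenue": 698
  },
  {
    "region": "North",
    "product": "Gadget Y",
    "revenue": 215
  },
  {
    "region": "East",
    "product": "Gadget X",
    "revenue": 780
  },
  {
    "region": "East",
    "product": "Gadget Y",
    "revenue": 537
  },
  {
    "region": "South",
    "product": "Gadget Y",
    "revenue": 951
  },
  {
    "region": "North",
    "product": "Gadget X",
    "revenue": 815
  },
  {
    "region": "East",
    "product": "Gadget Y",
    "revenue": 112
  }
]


Pivot: region (rows) x product (columns) -> total revenue

     Gadget X      Gadget Y      Widget B    
East           780           649             0  
North          815           215             0  
South            0          1773           750  

Highest: South / Gadget Y = $1773

South / Gadget Y = $1773


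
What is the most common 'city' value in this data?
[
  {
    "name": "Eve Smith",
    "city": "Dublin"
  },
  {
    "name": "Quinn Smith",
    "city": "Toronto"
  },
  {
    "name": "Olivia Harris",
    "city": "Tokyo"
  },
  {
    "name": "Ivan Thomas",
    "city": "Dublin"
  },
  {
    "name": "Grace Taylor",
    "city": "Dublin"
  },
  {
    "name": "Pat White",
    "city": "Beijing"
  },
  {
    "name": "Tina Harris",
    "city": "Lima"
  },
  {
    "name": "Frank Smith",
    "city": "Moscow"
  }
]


Counting 'city' values across 8 records:

  Dublin: 3 ###
  Toronto: 1 #
  Tokyo: 1 #
  Beijing: 1 #
  Lima: 1 #
  Moscow: 1 #

Most common: Dublin (3 times)

Dublin (3 times)


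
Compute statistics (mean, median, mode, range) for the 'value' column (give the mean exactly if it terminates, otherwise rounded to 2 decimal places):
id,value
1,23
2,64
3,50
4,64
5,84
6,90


Data: [23, 64, 50, 64, 84, 90]
Count: 6
Sum: 375
Mean: 375/6 = 62.5
Sorted: [23, 50, 64, 64, 84, 90]
Median: 64.0
Mode: 64 (2 times)
Range: 90 - 23 = 67
Min: 23, Max: 90

mean=62.5, median=64.0, mode=64, range=67


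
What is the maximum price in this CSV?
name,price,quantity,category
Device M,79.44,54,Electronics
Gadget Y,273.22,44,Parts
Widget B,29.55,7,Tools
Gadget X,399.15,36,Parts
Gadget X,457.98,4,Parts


Computing maximum price:
Values: [79.44, 273.22, 29.55, 399.15, 457.98]
Max = 457.98

457.98


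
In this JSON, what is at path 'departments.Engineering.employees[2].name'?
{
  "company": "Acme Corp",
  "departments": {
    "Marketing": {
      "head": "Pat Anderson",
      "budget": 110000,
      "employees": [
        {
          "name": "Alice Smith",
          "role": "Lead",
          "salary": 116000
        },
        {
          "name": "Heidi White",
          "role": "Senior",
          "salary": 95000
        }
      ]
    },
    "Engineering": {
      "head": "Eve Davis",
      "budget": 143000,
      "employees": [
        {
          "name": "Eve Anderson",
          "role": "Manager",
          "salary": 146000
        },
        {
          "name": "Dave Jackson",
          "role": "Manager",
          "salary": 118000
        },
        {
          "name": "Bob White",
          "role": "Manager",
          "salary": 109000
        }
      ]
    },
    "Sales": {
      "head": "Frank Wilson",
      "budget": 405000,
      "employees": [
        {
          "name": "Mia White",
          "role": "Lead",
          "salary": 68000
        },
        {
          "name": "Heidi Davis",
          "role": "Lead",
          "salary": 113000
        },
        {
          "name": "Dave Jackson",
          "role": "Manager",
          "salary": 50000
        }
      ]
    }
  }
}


Path: departments.Engineering.employees[2].name

Navigate:
  -> departments
  -> Engineering
  -> employees[2].name = 'Bob White'

Bob White


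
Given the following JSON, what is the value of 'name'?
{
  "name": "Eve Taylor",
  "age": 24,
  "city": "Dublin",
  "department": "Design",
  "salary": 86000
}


Looking up field 'name'
Value: Eve Taylor

Eve Taylor


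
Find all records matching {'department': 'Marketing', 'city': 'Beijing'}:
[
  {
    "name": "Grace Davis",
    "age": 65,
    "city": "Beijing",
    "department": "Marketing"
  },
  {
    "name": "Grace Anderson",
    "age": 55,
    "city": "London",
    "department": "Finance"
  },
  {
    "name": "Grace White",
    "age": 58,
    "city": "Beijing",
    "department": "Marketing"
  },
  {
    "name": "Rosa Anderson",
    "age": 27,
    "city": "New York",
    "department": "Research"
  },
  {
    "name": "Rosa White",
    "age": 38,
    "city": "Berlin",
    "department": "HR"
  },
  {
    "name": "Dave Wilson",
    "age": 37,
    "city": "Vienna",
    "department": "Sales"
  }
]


Search criteria: {'department': 'Marketing', 'city': 'Beijing'}

Checking 6 records:
  Grace Davis: {department: Marketing, city: Beijing} <-- MATCH
  Grace Anderson: {department: Finance, city: London}
  Grace White: {department: Marketing, city: Beijing} <-- MATCH
  Rosa Anderson: {department: Research, city: New York}
  Rosa White: {department: HR, city: Berlin}
  Dave Wilson: {department: Sales, city: Vienna}

Matches: ["Grace Davis", "Grace White"]

["Grace Davis", "Grace White"]


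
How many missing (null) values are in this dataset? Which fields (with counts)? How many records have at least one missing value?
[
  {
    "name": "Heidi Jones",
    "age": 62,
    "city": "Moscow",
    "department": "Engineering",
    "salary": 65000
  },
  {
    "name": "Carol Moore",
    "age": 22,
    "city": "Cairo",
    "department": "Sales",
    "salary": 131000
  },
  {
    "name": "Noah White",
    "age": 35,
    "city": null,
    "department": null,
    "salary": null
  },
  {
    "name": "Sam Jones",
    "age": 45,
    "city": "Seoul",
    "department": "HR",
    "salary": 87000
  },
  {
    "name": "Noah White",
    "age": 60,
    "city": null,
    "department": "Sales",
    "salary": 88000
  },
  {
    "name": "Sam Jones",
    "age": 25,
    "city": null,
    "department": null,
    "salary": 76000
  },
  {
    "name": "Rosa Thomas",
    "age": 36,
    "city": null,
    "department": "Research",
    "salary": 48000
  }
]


Checking for missing (null) values in 7 records:

  Heidi Jones: complete
  Carol Moore: complete
  Noah White: city, department, salary
  Sam Jones: complete
  Noah White: city
  Sam Jones: city, department
  Rosa Thomas: city

Per field:
  name: 0 missing
  age: 0 missing
  city: 4 missing
  department: 2 missing
  salary: 1 missing

Total missing values: 7
Records with any missing: 4

7 missing values (city: 4, department: 2, salary: 1); 4 incomplete records


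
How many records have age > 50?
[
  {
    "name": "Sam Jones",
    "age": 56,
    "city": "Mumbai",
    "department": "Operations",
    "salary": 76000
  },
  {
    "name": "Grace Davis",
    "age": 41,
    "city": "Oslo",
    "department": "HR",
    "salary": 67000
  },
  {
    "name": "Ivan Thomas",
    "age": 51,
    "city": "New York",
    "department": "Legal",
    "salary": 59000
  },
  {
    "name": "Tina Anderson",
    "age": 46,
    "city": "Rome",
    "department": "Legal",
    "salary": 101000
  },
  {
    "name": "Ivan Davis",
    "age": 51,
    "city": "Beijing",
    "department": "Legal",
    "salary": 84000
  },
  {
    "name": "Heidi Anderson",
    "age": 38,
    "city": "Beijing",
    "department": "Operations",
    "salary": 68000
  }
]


Data: 6 records
Condition: age > 50

Checking each record:
  Sam Jones: 56 MATCH
  Grace Davis: 41
  Ivan Thomas: 51 MATCH
  Tina Anderson: 46
  Ivan Davis: 51 MATCH
  Heidi Anderson: 38

Count: 3

3


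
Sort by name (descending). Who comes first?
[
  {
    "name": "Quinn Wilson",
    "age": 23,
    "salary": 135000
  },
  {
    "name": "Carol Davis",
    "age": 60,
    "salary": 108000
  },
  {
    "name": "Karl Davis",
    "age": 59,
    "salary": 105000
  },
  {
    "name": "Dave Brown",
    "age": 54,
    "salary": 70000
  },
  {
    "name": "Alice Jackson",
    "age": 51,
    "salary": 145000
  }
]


Sort by: name (descending)

Sorted order:
  1. Quinn Wilson (name = Quinn Wilson)
  2. Karl Davis (name = Karl Davis)
  3. Dave Brown (name = Dave Brown)
  4. Carol Davis (name = Carol Davis)
  5. Alice Jackson (name = Alice Jackson)

First: Quinn Wilson

Quinn Wilson


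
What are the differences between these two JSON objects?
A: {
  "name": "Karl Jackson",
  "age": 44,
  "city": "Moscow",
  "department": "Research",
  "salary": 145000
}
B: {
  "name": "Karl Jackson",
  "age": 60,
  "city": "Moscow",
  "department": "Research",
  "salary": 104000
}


Comparing each field (in key order):
  name: same
  age: DIFFERENT
  city: same
  department: same
  salary: DIFFERENT
Differences:
  age: 44 -> 60
  salary: 145000 -> 104000

2 field(s) changed

2 changes: age, salary


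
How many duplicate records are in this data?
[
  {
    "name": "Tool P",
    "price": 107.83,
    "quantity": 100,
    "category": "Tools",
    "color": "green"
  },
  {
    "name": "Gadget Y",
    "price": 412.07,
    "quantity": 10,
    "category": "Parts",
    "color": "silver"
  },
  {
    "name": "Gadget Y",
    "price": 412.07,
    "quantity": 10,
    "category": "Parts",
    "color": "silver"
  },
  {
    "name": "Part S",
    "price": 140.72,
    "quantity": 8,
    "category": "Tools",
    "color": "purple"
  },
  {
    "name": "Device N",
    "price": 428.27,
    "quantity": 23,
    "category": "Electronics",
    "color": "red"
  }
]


Checking 5 records for duplicates:

  Row 1: Tool P ($107.83, qty 100)
  Row 2: Gadget Y ($412.07, qty 10)
  Row 3: Gadget Y ($412.07, qty 10) <-- DUPLICATE
  Row 4: Part S ($140.72, qty 8)
  Row 5: Device N ($428.27, qty 23)

Duplicates found: 1
Unique records: 4

1 duplicates, 4 unique


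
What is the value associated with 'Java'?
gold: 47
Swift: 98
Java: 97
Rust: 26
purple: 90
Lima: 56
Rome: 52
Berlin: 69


Looking up key 'Java'
Value: 97

97


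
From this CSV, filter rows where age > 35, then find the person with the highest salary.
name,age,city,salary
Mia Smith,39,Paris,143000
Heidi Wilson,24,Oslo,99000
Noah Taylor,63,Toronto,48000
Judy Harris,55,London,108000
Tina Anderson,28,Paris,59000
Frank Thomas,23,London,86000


Filter: age > 35
Sort by: salary (descending)

Filtered records (3):
  Mia Smith, age 39, salary $143000
  Judy Harris, age 55, salary $108000
  Noah Taylor, age 63, salary $48000

Highest salary: Mia Smith ($143000)

Mia Smith


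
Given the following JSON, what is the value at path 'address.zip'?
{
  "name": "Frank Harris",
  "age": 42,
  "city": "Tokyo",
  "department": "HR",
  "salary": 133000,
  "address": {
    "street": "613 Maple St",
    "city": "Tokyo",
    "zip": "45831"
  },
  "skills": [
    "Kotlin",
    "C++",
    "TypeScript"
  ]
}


Query: address.zip
Path: address -> zip
Value: 45831

45831


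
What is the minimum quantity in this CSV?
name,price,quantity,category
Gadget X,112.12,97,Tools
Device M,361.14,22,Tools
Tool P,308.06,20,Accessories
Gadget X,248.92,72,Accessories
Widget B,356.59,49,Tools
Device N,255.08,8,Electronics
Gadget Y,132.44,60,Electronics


Computing minimum quantity:
Values: [97, 22, 20, 72, 49, 8, 60]
Min = 8

8


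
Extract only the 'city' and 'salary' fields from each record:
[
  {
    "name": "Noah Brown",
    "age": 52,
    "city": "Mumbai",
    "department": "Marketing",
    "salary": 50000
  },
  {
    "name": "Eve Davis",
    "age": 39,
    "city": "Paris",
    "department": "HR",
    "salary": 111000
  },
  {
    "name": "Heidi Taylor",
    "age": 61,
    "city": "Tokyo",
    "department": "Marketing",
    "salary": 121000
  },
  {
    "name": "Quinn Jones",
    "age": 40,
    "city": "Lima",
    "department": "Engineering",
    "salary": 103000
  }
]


Original: 4 records with fields: name, age, city, department, salary
Keep: ['city', 'salary']
Drop: ['name', 'age', 'department']
Result: 4 records, 2 fields each

[
  {
    "city": "Mumbai",
    "salary": 50000
  },
  {
    "city": "Paris",
    "salary": 111000
  },
  {
    "city": "Tokyo",
    "salary": 121000
  },
  {
    "city": "Lima",
    "salary": 103000
  }
]


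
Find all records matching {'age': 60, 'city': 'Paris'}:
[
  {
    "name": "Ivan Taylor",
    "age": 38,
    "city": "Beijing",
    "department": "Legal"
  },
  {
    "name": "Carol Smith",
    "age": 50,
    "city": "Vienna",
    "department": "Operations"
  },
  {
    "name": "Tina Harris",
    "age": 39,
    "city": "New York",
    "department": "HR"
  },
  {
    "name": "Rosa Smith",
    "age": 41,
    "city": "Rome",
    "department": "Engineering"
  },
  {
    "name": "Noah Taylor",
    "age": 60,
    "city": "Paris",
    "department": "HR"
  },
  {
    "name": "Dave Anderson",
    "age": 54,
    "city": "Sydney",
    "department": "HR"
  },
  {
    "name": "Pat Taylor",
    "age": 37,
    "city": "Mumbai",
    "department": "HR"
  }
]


Search criteria: {'age': 60, 'city': 'Paris'}

Checking 7 records:
  Ivan Taylor: {age: 38, city: Beijing}
  Carol Smith: {age: 50, city: Vienna}
  Tina Harris: {age: 39, city: New York}
  Rosa Smith: {age: 41, city: Rome}
  Noah Taylor: {age: 60, city: Paris} <-- MATCH
  Dave Anderson: {age: 54, city: Sydney}
  Pat Taylor: {age: 37, city: Mumbai}

Matches: ["Noah Taylor"]

["Noah Taylor"]


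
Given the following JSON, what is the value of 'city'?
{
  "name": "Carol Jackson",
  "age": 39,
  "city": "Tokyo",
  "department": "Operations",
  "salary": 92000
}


Looking up field 'city'
Value: Tokyo

Tokyo


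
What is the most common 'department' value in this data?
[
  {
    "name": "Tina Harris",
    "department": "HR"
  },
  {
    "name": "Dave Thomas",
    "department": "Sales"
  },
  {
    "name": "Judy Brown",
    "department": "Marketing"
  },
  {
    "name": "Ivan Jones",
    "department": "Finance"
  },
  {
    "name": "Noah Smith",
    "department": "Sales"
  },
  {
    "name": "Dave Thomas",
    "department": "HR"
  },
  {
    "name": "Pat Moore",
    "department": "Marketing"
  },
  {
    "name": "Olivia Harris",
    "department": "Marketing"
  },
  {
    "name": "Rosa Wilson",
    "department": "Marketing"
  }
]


Counting 'department' values across 9 records:

  Marketing: 4 ####
  HR: 2 ##
  Sales: 2 ##
  Finance: 1 #

Most common: Marketing (4 times)

Marketing (4 times)


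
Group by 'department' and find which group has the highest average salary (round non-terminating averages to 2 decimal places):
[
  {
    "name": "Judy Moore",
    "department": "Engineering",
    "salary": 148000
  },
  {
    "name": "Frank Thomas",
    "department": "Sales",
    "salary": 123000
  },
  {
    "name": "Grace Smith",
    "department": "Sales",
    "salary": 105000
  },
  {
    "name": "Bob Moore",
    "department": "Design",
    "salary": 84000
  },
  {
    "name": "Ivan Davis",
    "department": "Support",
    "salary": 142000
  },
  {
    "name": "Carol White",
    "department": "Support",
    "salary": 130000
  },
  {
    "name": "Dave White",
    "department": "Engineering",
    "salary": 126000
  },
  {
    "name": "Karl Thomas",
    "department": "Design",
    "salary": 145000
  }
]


Group by: department

Groups:
  Design: 2 people, avg salary = 229000/2 = $114500
  Engineering: 2 people, avg salary = 274000/2 = $137000
  Sales: 2 people, avg salary = 228000/2 = $114000
  Support: 2 people, avg salary = 272000/2 = $136000

Highest average salary: Engineering ($137000)

Engineering ($137000)


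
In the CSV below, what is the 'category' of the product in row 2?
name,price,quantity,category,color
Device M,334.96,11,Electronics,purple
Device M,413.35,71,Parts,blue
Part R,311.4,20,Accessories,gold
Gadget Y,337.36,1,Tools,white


Query: Row 2 ('Device M'), column 'category'
Value: Parts

Parts


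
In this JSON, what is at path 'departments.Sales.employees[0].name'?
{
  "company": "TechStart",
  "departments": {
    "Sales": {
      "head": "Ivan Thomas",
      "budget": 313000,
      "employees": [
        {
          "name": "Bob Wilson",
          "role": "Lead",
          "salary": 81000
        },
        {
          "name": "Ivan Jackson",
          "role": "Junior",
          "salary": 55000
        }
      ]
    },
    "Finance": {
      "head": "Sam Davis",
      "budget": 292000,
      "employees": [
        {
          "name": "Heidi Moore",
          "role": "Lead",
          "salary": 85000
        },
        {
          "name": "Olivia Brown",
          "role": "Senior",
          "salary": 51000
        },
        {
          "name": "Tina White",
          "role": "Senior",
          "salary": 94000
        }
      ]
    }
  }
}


Path: departments.Sales.employees[0].name

Navigate:
  -> departments
  -> Sales
  -> employees[0].name = 'Bob Wilson'

Bob Wilson


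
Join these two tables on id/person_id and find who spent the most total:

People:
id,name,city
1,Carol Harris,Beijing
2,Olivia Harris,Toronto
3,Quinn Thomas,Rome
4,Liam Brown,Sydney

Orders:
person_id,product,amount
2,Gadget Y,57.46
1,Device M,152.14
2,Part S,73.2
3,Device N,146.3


Join on: people.id = orders.person_id

Joined rows:
  Olivia Harris (Toronto) bought Gadget Y for $57.46
  Carol Harris (Beijing) bought Device M for $152.14
  Olivia Harris (Toronto) bought Part S for $73.2
  Quinn Thomas (Rome) bought Device N for $146.3

Total per person:
  Carol Harris: $152.14
  Quinn Thomas: $146.30
  Olivia Harris: $130.66

Top spender: Carol Harris ($152.14)

Carol Harris ($152.14)


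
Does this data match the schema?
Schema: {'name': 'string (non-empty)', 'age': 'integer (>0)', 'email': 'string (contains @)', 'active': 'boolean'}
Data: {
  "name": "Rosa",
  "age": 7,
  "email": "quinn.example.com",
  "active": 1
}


Validating each field against schema:
  name: OK (non-empty string)
  age: OK (positive integer)
  email: FAIL ("quinn.example.com" does not contain @)
  active: FAIL (1 is not a boolean)

Result: INVALID (2 errors: email, active)

INVALID (2 errors: email, active)


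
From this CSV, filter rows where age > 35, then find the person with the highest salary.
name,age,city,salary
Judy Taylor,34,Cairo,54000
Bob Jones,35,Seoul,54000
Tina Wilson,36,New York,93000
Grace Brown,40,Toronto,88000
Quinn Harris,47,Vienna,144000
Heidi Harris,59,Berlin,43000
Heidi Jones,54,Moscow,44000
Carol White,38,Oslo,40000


Filter: age > 35
Sort by: salary (descending)

Filtered records (6):
  Quinn Harris, age 47, salary $144000
  Tina Wilson, age 36, salary $93000
  Grace Brown, age 40, salary $88000
  Heidi Jones, age 54, salary $44000
  Heidi Harris, age 59, salary $43000
  Carol White, age 38, salary $40000

Highest salary: Quinn Harris ($144000)

Quinn Harris


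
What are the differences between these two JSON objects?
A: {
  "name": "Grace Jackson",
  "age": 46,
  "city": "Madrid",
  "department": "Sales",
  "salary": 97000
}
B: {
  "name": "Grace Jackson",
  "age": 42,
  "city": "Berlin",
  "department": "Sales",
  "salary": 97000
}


Comparing each field (in key order):
  name: same
  age: DIFFERENT
  city: DIFFERENT
  department: same
  salary: same
Differences:
  age: 46 -> 42
  city: Madrid -> Berlin

2 field(s) changed

2 changes: age, city


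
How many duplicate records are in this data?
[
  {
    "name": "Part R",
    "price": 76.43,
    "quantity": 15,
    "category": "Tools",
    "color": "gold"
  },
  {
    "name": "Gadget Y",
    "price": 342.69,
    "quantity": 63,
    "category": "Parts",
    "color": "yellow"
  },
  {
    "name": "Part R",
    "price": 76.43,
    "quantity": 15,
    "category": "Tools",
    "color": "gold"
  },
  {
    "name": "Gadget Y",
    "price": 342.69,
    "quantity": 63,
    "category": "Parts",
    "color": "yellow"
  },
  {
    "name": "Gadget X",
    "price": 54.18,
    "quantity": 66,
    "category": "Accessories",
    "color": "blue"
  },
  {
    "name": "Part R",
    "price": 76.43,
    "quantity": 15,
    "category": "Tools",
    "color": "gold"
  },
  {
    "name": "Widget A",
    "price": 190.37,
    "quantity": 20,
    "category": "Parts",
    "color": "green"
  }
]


Checking 7 records for duplicates:

  Row 1: Part R ($76.43, qty 15)
  Row 2: Gadget Y ($342.69, qty 63)
  Row 3: Part R ($76.43, qty 15) <-- DUPLICATE
  Row 4: Gadget Y ($342.69, qty 63) <-- DUPLICATE
  Row 5: Gadget X ($54.18, qty 66)
  Row 6: Part R ($76.43, qty 15) <-- DUPLICATE
  Row 7: Widget A ($190.37, qty 20)

Duplicates found: 3
Unique records: 4

3 duplicates, 4 unique
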